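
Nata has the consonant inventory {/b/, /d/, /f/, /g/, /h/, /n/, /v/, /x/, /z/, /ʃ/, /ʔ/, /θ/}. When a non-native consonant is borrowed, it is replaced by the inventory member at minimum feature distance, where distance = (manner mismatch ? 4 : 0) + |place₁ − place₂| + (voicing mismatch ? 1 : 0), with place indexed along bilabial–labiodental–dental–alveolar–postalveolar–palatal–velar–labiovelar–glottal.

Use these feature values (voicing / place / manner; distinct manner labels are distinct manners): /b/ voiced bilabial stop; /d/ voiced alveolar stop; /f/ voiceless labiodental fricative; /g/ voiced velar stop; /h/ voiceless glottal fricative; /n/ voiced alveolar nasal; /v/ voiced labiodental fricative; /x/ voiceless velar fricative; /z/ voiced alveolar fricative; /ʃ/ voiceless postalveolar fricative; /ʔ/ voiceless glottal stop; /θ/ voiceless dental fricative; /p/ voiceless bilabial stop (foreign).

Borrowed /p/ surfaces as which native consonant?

b

/b/ is closest: same manner (stop), place distance 0 (bilabial→bilabial), voicing differs (+1); total 1. Next closest is /d/ at distance 4.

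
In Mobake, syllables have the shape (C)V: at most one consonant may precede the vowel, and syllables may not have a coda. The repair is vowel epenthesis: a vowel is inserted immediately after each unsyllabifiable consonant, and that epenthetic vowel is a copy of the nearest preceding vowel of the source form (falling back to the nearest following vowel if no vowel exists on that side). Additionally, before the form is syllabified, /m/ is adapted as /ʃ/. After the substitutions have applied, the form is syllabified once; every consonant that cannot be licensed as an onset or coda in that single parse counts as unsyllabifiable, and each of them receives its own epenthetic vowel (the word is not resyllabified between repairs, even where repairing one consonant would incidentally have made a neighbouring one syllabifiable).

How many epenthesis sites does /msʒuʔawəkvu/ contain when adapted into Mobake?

3

After substitution the input is /ʃsʒuʔawəkvu/.
The unsyllabifiable consonants are /ʃ/, /s/, /k/; each receives one epenthetic vowel.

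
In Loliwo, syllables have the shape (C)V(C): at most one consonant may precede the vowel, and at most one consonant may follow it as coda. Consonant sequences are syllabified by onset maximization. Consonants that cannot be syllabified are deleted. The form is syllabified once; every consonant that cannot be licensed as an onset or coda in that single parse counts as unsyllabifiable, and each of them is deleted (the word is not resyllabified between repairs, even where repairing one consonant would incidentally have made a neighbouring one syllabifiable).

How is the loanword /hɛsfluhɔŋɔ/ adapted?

The consonants /f/ cannot be parsed into a legal (C)V(C) syllable (at most one coda consonant is licensed; onsets are limited to one consonant).
Deleting the stranded consonants removes /f/.

hɛsluhɔŋɔ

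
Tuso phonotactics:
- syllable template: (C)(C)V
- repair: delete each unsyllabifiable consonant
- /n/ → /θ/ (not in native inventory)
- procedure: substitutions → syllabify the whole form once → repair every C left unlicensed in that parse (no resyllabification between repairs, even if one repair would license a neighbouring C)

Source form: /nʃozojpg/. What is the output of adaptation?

Substitution: /n/ → /θ/, giving /θʃozojpg/.
The consonants /j/, /p/, /g/ cannot be parsed into a legal (C)(C)V syllable (no codas are permitted; onsets may contain at most 2 consonants).
Each unlicensed consonant is deleted: /j/, /p/, /g/.

θʃozo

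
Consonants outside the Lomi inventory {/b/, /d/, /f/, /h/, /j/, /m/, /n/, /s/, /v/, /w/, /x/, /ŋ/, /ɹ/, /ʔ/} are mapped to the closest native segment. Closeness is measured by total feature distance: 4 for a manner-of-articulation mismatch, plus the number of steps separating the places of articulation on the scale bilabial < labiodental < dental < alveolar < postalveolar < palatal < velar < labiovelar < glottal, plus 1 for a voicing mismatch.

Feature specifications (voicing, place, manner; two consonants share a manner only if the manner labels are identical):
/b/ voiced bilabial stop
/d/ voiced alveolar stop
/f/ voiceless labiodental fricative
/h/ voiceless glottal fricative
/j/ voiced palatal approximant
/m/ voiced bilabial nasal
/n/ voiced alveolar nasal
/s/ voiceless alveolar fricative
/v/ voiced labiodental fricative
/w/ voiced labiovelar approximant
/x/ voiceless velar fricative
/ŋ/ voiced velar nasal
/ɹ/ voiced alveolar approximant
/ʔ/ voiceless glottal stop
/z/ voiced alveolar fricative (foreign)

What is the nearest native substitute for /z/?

s

/s/ is closest: same manner (fricative), place distance 0 (alveolar→alveolar), voicing differs (+1); total 1. Next closest is /v/ at distance 2.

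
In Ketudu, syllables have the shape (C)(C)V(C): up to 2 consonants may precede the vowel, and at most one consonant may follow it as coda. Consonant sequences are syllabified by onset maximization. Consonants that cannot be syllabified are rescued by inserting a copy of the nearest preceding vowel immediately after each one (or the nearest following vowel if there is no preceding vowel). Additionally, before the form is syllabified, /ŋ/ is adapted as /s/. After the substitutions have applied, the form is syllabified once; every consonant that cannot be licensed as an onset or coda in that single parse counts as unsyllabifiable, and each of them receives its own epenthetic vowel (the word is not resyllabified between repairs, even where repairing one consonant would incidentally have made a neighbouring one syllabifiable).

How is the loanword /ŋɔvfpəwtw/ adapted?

sɔvfpəwtəwə

Substitution: /ŋ/ → /s/, giving /sɔvfpəwtw/.
The consonants /t/, /w/ cannot be parsed into a legal (C)(C)V(C) syllable (at most one coda consonant is licensed; onsets may contain at most 2 consonants).
Each unlicensed consonant becomes the onset of a new syllable: /t/ → /tə/, /w/ → /wə/.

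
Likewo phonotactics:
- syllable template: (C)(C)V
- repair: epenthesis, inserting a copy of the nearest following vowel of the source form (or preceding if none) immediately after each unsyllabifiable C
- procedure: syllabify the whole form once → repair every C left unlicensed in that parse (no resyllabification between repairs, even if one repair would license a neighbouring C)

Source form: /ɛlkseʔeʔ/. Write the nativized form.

The consonants /l/, /ʔ/ cannot be parsed into a legal (C)(C)V syllable (no codas are permitted; onsets may contain at most 2 consonants).
Epenthesis after each stranded consonant: /l/ → /le/, /ʔ/ → /ʔe/.

ɛlekseʔeʔe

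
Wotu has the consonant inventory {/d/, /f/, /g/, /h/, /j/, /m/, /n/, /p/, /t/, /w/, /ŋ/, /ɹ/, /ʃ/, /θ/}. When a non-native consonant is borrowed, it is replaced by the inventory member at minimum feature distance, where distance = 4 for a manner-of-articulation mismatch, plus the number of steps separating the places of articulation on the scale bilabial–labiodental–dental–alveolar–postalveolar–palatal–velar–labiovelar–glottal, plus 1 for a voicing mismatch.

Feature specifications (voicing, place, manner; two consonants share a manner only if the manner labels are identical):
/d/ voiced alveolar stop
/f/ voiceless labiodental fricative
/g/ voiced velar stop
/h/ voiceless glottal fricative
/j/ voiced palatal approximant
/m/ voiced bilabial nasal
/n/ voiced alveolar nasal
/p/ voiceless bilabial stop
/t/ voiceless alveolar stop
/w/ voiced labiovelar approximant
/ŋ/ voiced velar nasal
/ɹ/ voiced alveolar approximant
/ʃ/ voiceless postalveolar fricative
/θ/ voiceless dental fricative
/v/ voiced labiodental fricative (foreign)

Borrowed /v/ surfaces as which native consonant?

/f/ is closest: same manner (fricative), place distance 0 (labiodental→labiodental), voicing differs (+1); total 1. Next closest is /θ/ at distance 2.

f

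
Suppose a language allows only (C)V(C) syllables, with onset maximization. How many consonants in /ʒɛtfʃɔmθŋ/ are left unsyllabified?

Under (C)V(C), the unsyllabifiable consonants are /f/, /θ/, /ŋ/ (at most one coda consonant is licensed; onsets are limited to one consonant).

3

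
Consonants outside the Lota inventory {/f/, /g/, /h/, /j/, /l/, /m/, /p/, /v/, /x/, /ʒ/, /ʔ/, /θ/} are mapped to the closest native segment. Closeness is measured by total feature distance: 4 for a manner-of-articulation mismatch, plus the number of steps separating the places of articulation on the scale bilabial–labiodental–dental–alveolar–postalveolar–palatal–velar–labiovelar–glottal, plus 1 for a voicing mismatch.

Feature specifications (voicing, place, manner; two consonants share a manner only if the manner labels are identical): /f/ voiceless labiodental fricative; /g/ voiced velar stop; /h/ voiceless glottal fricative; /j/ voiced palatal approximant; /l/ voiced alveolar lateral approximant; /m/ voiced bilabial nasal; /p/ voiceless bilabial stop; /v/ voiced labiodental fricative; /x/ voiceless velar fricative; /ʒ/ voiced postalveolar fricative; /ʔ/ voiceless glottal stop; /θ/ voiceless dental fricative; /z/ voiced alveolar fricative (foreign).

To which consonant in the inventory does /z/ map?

/ʒ/ is closest: same manner (fricative), place distance 1 (alveolar→postalveolar), same voicing; total 1. Next closest is /v/ at distance 2.

ʒ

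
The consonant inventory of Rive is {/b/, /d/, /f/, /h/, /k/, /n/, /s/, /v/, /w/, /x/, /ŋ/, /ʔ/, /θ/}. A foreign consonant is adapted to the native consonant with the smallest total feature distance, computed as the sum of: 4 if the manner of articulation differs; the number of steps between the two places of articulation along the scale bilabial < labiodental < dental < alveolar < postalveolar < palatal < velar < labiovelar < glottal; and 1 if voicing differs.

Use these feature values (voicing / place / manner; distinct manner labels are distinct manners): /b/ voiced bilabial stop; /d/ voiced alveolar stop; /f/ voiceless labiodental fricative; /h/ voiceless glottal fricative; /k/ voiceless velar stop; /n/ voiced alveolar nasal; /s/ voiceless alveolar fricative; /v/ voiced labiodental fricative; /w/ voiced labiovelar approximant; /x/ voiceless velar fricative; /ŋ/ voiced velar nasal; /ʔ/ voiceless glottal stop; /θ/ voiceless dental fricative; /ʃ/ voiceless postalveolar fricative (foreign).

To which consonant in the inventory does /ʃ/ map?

s

/s/ is closest: same manner (fricative), place distance 1 (postalveolar→alveolar), same voicing; total 1. Next closest is /x/ at distance 2.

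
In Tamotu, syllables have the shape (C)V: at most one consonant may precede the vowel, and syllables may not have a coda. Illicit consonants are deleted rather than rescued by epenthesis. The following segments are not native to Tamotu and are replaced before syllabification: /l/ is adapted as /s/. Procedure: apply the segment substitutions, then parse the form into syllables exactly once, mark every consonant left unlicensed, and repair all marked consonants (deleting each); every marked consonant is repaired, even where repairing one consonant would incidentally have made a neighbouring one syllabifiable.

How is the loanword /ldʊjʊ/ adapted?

Substitution: /l/ → /s/, giving /sdʊjʊ/.
The consonants /s/ cannot be parsed into a legal (C)V syllable (no codas are permitted; onsets are limited to one consonant).
Deletion applies to /s/.

dʊjʊ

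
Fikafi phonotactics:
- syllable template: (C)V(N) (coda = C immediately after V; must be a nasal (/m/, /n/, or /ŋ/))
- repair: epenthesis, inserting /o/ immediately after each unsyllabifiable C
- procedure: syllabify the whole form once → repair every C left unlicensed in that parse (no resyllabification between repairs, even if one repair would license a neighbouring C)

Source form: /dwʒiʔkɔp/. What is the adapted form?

The consonants /d/, /w/, /ʔ/, /p/ cannot be parsed into a legal (C)V(N) syllable (only a nasal (/m/, /n/, or /ŋ/) is licensed in coda position; onsets are limited to one consonant).
Inserting the epenthetic vowel yields /d/ → /do/, /w/ → /wo/, /ʔ/ → /ʔo/, /p/ → /po/.

dowoʒiʔokɔpo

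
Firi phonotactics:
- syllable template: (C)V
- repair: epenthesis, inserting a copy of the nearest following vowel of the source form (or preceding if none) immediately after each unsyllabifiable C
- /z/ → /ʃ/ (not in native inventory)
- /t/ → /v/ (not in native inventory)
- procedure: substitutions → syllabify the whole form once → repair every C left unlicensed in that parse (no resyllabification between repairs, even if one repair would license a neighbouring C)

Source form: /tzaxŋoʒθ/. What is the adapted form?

Substitution: /t/ → /v/, /z/ → /ʃ/, giving /vʃaxŋoʒθ/.
Syllabifying with onset maximization leaves /v/, /x/, /ʒ/, /θ/ stranded (no codas are permitted; onsets are limited to one consonant).
Inserting the epenthetic vowel yields /v/ → /va/, /x/ → /xo/, /ʒ/ → /ʒo/, /θ/ → /θo/.

vaʃaxoŋoʒoθo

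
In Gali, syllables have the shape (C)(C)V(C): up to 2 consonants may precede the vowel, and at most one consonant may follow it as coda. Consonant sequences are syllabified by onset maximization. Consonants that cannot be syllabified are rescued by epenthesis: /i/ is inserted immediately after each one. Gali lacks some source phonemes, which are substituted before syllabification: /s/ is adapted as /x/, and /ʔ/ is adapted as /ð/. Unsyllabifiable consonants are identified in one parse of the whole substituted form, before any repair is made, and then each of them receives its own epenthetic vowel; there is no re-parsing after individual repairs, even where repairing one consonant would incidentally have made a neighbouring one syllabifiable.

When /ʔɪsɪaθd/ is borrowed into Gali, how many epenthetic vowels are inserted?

1

After substitution the input is /ðɪxɪaθd/.
The unsyllabifiable consonants are /d/; each receives one epenthetic vowel.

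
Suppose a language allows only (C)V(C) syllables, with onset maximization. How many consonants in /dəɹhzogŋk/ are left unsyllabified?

3

Under (C)V(C), the unsyllabifiable consonants are /h/, /ŋ/, /k/ (at most one coda consonant is licensed; onsets are limited to one consonant).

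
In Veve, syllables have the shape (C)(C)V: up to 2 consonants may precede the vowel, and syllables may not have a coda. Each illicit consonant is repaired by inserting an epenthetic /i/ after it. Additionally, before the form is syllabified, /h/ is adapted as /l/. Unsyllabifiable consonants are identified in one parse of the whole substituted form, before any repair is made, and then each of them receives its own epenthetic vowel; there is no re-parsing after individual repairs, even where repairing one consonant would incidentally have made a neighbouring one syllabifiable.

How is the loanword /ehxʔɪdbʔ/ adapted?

elixʔɪdibiʔi

Substitution: /h/ → /l/, giving /elxʔɪdbʔ/.
The consonants /l/, /d/, /b/, /ʔ/ cannot be parsed into a legal (C)(C)V syllable (no codas are permitted; onsets may contain at most 2 consonants).
Inserting the epenthetic vowel yields /l/ → /li/, /d/ → /di/, /b/ → /bi/, /ʔ/ → /ʔi/.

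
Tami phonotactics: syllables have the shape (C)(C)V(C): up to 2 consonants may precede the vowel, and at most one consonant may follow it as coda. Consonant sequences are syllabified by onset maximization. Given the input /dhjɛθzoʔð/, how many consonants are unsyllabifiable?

Under (C)(C)V(C), the unsyllabifiable consonants are /d/, /ð/ (at most one coda consonant is licensed; onsets may contain at most 2 consonants).

2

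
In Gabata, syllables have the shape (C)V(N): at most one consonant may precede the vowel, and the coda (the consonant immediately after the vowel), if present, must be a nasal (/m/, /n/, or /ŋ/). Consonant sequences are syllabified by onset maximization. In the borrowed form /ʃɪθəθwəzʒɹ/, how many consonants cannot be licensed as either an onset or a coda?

4

The consonants /θ/, /z/, /ʒ/, /ɹ/ cannot be parsed into a legal (C)V(N) syllable (only a nasal (/m/, /n/, or /ŋ/) is licensed in coda position; onsets are limited to one consonant).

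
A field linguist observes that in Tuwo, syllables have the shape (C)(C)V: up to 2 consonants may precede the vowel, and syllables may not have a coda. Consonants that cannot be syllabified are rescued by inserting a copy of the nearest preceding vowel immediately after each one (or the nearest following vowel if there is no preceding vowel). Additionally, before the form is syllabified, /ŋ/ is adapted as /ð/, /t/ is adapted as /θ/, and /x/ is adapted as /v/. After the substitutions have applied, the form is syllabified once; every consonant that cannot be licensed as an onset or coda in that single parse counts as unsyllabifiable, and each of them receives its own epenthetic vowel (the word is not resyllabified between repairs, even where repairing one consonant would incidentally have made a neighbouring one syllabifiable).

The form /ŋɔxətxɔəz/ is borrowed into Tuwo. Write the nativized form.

ðɔvəθvɔəzə

Substitution: /ŋ/ → /ð/, /x/ → /v/, /t/ → /θ/, giving /ðɔvəθvɔəz/.
Under (C)(C)V, the unsyllabifiable consonants are /z/ (no codas are permitted; onsets may contain at most 2 consonants).
Inserting the epenthetic vowel yields /z/ → /zə/.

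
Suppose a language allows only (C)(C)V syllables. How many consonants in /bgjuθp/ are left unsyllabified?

3

The consonants /b/, /θ/, /p/ cannot be parsed into a legal (C)(C)V syllable (no codas are permitted; onsets may contain at most 2 consonants).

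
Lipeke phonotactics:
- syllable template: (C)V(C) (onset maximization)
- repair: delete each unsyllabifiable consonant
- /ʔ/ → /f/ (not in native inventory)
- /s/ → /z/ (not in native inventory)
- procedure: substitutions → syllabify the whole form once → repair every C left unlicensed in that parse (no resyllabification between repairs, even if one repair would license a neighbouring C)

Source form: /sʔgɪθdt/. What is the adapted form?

Substitution: /s/ → /z/, /ʔ/ → /f/, giving /zfgɪθdt/.
Syllabifying with onset maximization leaves /z/, /f/, /d/, /t/ stranded (at most one coda consonant is licensed; onsets are limited to one consonant).
Each unlicensed consonant is deleted: /z/, /f/, /d/, /t/.

gɪθ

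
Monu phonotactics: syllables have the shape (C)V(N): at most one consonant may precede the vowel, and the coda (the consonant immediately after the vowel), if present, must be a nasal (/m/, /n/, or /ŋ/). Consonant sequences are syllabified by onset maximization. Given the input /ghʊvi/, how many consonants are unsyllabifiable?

Under (C)V(N), the unsyllabifiable consonants are /g/ (only a nasal (/m/, /n/, or /ŋ/) is licensed in coda position; onsets are limited to one consonant).

1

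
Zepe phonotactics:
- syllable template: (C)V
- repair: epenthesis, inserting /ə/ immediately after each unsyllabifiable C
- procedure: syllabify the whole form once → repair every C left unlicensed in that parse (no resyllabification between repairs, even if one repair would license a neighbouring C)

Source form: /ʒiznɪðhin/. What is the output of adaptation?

The consonants /z/, /ð/, /n/ cannot be parsed into a legal (C)V syllable (no codas are permitted; onsets are limited to one consonant).
Inserting the epenthetic vowel yields /z/ → /zə/, /ð/ → /ðə/, /n/ → /nə/.

ʒizənɪðəhinə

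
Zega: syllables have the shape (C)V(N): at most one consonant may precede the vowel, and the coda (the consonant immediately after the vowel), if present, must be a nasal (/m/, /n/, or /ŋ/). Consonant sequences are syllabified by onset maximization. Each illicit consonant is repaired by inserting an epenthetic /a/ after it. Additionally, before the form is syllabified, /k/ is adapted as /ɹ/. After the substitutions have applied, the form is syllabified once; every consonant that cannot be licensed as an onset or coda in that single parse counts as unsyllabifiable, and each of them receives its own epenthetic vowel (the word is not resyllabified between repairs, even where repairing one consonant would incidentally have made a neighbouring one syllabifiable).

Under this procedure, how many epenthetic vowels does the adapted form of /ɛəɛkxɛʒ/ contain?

2

After substitution the input is /ɛəɛɹxɛʒ/.
The unsyllabifiable consonants are /ɹ/, /ʒ/; each receives one epenthetic vowel.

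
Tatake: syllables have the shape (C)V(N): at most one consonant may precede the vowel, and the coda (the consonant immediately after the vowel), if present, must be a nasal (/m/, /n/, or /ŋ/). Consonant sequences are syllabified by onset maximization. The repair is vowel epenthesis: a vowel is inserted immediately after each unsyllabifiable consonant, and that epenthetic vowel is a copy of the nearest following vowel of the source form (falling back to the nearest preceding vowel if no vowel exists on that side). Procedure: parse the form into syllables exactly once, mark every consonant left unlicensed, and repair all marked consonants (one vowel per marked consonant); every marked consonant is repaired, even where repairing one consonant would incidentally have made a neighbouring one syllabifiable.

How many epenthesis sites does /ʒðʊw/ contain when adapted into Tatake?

The unsyllabifiable consonants are /ʒ/, /w/; each receives one epenthetic vowel.

2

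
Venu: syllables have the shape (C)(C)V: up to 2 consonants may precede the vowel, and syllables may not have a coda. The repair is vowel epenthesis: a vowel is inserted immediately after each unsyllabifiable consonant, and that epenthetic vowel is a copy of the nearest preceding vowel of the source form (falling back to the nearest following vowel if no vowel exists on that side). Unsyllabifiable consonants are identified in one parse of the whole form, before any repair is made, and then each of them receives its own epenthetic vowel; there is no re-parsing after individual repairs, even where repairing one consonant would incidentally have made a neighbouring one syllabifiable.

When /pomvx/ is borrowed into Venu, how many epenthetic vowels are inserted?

The unsyllabifiable consonants are /m/, /v/, /x/; each receives one epenthetic vowel.

3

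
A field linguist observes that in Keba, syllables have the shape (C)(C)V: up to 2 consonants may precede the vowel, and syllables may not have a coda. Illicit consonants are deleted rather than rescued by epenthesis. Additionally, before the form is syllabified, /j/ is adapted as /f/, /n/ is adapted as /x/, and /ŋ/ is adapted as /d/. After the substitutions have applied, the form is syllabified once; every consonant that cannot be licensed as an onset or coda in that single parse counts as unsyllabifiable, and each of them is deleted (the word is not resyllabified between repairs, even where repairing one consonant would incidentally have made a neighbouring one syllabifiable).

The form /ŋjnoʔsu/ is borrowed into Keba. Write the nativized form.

Substitution: /ŋ/ → /d/, /j/ → /f/, /n/ → /x/, giving /dfxoʔsu/.
The consonants /d/ cannot be parsed into a legal (C)(C)V syllable (no codas are permitted; onsets may contain at most 2 consonants).
Deleting the stranded consonants removes /d/.

fxoʔsu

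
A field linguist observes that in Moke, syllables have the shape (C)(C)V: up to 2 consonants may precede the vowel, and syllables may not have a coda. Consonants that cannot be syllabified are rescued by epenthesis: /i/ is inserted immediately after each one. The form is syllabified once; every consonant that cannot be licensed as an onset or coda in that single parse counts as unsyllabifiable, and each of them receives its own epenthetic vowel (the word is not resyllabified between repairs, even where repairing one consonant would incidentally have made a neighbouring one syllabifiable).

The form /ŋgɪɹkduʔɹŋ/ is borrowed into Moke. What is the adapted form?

ŋgɪɹikduʔiɹiŋi

Under (C)(C)V, the unsyllabifiable consonants are /ɹ/, /ʔ/, /ɹ/, /ŋ/ (no codas are permitted; onsets may contain at most 2 consonants).
Epenthesis after each stranded consonant: /ɹ/ → /ɹi/, /ʔ/ → /ʔi/, /ɹ/ → /ɹi/, /ŋ/ → /ŋi/.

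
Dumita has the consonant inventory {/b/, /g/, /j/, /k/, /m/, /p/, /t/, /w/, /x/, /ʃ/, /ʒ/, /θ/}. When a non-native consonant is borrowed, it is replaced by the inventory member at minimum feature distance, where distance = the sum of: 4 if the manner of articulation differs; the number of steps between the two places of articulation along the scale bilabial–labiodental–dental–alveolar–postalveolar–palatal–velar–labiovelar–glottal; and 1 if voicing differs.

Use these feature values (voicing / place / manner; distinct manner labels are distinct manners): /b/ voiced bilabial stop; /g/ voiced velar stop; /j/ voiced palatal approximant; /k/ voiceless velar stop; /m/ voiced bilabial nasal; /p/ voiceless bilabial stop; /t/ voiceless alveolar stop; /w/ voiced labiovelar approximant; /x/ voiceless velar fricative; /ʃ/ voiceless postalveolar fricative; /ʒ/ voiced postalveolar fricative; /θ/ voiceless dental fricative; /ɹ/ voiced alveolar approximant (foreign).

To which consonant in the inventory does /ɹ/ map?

j

/j/ is closest: same manner (approximant), place distance 2 (alveolar→palatal), same voicing; total 2. Next closest is /w/ at distance 4.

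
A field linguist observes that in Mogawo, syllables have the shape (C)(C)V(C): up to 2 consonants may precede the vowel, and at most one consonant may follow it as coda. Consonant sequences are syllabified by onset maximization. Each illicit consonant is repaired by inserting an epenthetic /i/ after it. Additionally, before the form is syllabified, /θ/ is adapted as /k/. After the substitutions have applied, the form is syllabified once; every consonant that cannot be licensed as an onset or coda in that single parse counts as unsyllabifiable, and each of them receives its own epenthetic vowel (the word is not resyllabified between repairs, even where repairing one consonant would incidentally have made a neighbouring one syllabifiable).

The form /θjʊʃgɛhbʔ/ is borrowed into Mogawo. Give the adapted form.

kjʊʃgɛhbiʔi

Substitution: /θ/ → /k/, giving /kjʊʃgɛhbʔ/.
The consonants /b/, /ʔ/ cannot be parsed into a legal (C)(C)V(C) syllable (at most one coda consonant is licensed; onsets may contain at most 2 consonants).
Epenthesis after each stranded consonant: /b/ → /bi/, /ʔ/ → /ʔi/.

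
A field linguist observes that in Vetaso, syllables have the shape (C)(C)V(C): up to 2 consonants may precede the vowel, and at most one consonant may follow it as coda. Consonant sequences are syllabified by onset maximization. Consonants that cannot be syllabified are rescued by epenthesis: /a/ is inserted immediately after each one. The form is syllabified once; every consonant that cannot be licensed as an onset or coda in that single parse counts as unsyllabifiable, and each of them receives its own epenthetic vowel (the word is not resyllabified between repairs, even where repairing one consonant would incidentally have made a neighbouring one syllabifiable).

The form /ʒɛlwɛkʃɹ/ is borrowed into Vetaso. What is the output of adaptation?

Syllabifying with onset maximization leaves /ʃ/, /ɹ/ stranded (at most one coda consonant is licensed; onsets may contain at most 2 consonants).
Epenthesis after each stranded consonant: /ʃ/ → /ʃa/, /ɹ/ → /ɹa/.

ʒɛlwɛkʃaɹa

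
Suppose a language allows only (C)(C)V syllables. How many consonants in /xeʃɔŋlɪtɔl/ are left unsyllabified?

Under (C)(C)V, the unsyllabifiable consonants are /l/ (no codas are permitted; onsets may contain at most 2 consonants).

1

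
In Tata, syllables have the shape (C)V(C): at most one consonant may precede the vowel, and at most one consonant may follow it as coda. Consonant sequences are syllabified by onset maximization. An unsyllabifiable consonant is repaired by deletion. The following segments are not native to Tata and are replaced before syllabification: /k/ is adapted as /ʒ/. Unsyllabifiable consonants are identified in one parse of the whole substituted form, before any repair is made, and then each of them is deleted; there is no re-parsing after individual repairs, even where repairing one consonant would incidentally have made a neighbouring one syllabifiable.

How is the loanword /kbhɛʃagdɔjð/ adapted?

Substitution: /k/ → /ʒ/, giving /ʒbhɛʃagdɔjð/.
Syllabifying with onset maximization leaves /ʒ/, /b/, /ð/ stranded (at most one coda consonant is licensed; onsets are limited to one consonant).
Deleting the stranded consonants removes /ʒ/, /b/, /ð/.

hɛʃagdɔj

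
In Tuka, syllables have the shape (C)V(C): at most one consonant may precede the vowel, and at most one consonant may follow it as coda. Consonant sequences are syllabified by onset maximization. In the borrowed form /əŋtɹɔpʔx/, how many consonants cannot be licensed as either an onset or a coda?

Syllabifying with onset maximization leaves /t/, /ʔ/, /x/ stranded (at most one coda consonant is licensed; onsets are limited to one consonant).

3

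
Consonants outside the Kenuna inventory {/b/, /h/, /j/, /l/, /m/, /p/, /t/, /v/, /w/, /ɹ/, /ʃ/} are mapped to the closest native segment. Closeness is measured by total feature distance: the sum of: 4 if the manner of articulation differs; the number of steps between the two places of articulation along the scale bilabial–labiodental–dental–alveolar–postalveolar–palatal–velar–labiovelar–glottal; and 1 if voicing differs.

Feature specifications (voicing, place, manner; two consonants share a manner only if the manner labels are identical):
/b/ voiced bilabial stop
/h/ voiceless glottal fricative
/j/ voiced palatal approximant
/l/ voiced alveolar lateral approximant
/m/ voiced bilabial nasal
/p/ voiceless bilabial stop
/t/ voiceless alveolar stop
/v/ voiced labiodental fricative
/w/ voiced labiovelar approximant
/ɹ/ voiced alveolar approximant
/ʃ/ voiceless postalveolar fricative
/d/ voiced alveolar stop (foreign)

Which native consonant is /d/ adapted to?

t

/t/ is closest: same manner (stop), place distance 0 (alveolar→alveolar), voicing differs (+1); total 1. Next closest is /b/ at distance 3.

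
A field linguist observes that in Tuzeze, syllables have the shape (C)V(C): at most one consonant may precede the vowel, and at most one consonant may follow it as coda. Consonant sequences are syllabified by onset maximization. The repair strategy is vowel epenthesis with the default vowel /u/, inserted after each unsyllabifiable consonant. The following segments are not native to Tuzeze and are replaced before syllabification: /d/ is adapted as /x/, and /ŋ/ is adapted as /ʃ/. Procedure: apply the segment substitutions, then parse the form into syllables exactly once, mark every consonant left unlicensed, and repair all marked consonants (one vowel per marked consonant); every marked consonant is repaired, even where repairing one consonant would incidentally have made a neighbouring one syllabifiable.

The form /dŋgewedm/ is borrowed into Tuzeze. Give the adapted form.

xuʃugewexmu

Substitution: /d/ → /x/, /ŋ/ → /ʃ/, giving /xʃgewexm/.
Syllabifying with onset maximization leaves /x/, /ʃ/, /m/ stranded (at most one coda consonant is licensed; onsets are limited to one consonant).
Epenthesis after each stranded consonant: /x/ → /xu/, /ʃ/ → /ʃu/, /m/ → /mu/.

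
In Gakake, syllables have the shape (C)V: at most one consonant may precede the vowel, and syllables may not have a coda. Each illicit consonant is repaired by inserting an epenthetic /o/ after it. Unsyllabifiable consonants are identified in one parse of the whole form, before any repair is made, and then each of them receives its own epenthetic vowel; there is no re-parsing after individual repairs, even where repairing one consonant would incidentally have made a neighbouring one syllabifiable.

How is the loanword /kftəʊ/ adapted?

kofotəʊ

Syllabifying with onset maximization leaves /k/, /f/ stranded (no codas are permitted; onsets are limited to one consonant).
Inserting the epenthetic vowel yields /k/ → /ko/, /f/ → /fo/.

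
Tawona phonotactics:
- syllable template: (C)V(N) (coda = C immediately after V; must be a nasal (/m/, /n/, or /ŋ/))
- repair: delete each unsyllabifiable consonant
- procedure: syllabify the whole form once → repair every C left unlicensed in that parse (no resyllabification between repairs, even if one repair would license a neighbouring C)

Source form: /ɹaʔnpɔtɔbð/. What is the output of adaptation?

ɹapɔtɔ

Under (C)V(N), the unsyllabifiable consonants are /ʔ/, /n/, /b/, /ð/ (only a nasal (/m/, /n/, or /ŋ/) is licensed in coda position; onsets are limited to one consonant).
Deletion applies to /ʔ/, /n/, /b/, /ð/.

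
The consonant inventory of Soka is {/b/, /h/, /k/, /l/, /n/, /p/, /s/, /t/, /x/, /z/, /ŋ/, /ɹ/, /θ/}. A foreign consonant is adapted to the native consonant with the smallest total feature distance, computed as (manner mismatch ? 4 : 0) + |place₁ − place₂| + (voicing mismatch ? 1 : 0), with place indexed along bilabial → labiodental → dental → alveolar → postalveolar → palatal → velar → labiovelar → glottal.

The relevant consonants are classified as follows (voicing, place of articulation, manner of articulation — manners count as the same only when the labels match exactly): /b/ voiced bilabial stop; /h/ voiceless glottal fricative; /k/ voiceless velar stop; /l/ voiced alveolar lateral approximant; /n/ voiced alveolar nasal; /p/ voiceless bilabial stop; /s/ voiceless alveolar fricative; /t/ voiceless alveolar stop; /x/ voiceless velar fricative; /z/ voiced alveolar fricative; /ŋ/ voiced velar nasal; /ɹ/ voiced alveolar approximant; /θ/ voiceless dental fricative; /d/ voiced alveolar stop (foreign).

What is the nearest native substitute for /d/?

t

/t/ is closest: same manner (stop), place distance 0 (alveolar→alveolar), voicing differs (+1); total 1. Next closest is /b/ at distance 3.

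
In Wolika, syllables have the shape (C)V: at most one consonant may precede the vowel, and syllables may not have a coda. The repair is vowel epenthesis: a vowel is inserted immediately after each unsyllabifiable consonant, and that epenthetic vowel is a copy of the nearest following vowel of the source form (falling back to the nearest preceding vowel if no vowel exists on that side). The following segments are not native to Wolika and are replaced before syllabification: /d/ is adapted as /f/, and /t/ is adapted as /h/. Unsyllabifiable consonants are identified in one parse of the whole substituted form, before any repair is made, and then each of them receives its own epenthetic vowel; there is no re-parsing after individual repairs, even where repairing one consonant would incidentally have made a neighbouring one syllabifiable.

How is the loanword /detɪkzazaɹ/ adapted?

fehɪkazazaɹa

Substitution: /d/ → /f/, /t/ → /h/, giving /fehɪkzazaɹ/.
Syllabifying with onset maximization leaves /k/, /ɹ/ stranded (no codas are permitted; onsets are limited to one consonant).
Each unlicensed consonant becomes the onset of a new syllable: /k/ → /ka/, /ɹ/ → /ɹa/.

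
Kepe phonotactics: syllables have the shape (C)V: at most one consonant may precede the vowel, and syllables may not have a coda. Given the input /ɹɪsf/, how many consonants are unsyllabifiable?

Under (C)V, the unsyllabifiable consonants are /s/, /f/ (no codas are permitted; onsets are limited to one consonant).

2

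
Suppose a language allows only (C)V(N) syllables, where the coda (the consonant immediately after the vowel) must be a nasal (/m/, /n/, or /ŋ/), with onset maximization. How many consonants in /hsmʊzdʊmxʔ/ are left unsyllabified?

The consonants /h/, /s/, /z/, /x/, /ʔ/ cannot be parsed into a legal (C)V(N) syllable (only a nasal (/m/, /n/, or /ŋ/) is licensed in coda position; onsets are limited to one consonant).

5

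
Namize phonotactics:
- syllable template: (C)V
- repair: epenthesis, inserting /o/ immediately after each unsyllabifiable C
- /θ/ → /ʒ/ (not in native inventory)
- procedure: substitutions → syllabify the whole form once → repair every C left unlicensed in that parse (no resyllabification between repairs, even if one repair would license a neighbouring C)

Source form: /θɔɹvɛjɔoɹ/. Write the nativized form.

ʒɔɹovɛjɔoɹo

Substitution: /θ/ → /ʒ/, giving /ʒɔɹvɛjɔoɹ/.
The consonants /ɹ/, /ɹ/ cannot be parsed into a legal (C)V syllable (no codas are permitted; onsets are limited to one consonant).
Epenthesis after each stranded consonant: /ɹ/ → /ɹo/, /ɹ/ → /ɹo/.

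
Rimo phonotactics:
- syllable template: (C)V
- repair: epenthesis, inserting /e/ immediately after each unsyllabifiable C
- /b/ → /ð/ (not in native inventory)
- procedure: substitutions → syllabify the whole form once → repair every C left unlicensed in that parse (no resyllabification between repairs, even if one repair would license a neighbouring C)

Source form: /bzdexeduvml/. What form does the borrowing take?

ðezedexeduvemele

Substitution: /b/ → /ð/, giving /ðzdexeduvml/.
Syllabifying with onset maximization leaves /ð/, /z/, /v/, /m/, /l/ stranded (no codas are permitted; onsets are limited to one consonant).
Inserting the epenthetic vowel yields /ð/ → /ðe/, /z/ → /ze/, /v/ → /ve/, /m/ → /me/, /l/ → /le/.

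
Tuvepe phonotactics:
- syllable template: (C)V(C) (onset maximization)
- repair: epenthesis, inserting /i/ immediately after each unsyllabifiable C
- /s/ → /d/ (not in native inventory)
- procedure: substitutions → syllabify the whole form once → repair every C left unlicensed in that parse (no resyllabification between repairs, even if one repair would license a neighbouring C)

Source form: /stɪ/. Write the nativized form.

ditɪ

Substitution: /s/ → /d/, giving /dtɪ/.
The consonants /d/ cannot be parsed into a legal (C)V(C) syllable (at most one coda consonant is licensed; onsets are limited to one consonant).
Each unlicensed consonant becomes the onset of a new syllable: /d/ → /di/.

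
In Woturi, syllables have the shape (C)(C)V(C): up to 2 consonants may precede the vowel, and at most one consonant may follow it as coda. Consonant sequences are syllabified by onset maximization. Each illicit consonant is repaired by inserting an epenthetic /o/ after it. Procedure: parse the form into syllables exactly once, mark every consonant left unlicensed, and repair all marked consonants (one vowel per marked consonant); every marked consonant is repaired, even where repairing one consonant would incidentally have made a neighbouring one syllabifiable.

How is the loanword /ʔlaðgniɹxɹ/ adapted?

The consonants /x/, /ɹ/ cannot be parsed into a legal (C)(C)V(C) syllable (at most one coda consonant is licensed; onsets may contain at most 2 consonants).
Inserting the epenthetic vowel yields /x/ → /xo/, /ɹ/ → /ɹo/.

ʔlaðgniɹxoɹo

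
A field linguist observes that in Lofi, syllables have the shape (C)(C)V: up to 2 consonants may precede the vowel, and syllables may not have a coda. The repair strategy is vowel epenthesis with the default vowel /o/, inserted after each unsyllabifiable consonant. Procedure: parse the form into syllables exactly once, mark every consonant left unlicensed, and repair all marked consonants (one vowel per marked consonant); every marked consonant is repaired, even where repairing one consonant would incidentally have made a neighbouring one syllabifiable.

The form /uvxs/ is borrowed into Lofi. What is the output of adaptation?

uvoxoso

Under (C)(C)V, the unsyllabifiable consonants are /v/, /x/, /s/ (no codas are permitted; onsets may contain at most 2 consonants).
Inserting the epenthetic vowel yields /v/ → /vo/, /x/ → /xo/, /s/ → /so/.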